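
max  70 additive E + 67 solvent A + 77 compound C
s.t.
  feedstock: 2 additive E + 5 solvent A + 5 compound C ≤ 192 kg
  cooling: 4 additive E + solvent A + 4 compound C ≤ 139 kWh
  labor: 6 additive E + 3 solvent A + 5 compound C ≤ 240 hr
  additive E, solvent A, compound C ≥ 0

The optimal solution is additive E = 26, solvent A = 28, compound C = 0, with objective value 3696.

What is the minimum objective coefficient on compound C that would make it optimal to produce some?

85

At the optimum: feedstock uses 192 of 192 (binding); cooling uses 132 of 139 (slack = 7); labor uses 240 of 240 (binding).
Since cooling is not tight, its dual is 0.
The binding rows give the dual system: 2·y_feedstock + 6·y_labor = 70 and 5·y_feedstock + 3·y_labor = 67.
Solving: y_feedstock = 8, y_labor = 9.
compound C enters the basis when its profit ≥ yᵀa₃ = 8·5 + 9·5 = 85.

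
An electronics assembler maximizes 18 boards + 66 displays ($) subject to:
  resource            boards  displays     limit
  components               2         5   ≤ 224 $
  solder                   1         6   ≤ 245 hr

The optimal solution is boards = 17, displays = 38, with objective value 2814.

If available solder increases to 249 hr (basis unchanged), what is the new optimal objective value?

Check each constraint at x*: components 224/224 (tight); solder 245/245 (tight).
From A_Bᵀ y = c: 2·y_components + 1·y_solder = 18; 5·y_components + 6·y_solder = 66.
This yields shadow prices y_components = 6, y_solder = 6.
Δz = y_solder·Δb = 6 × (4) = 24, so new z* = 2814 + 24 = 2838.

2838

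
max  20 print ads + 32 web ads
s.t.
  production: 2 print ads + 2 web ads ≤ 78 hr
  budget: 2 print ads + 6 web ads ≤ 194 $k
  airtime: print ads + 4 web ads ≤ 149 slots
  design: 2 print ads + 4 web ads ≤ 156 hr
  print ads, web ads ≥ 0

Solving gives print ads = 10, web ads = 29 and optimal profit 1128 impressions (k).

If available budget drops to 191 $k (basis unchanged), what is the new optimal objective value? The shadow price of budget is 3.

Δb = -3, so new z* = 1128 + (3)·(-3) = 1128 − 9 = 1119.

1119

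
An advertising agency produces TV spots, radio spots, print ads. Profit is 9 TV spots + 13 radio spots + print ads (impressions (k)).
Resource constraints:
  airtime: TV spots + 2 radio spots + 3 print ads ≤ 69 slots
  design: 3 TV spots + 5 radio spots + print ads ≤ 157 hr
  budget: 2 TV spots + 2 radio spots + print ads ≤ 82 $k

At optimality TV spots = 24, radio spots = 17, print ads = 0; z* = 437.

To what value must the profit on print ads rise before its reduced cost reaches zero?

3.5

At the optimum: airtime uses 58 of 69 (slack = 11); design uses 157 of 157 (binding); budget uses 82 of 82 (binding).
By complementary slackness, y = 0 for the non-binding constraint.
Dual feasibility on the basic columns requires 3·y_design + 2·y_budget = 9, 5·y_design + 2·y_budget = 13.
→ y_design = 2 and y_budget = 1.5.
print ads enters the basis when its profit ≥ yᵀa₃ = 2·1 + 1.5·1 = 3.5.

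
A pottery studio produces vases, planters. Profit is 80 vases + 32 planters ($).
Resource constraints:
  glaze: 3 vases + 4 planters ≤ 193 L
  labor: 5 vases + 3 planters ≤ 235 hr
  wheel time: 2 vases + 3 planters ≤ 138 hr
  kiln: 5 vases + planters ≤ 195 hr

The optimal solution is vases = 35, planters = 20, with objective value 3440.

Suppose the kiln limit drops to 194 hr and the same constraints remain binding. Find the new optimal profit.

3432

Binding: labor and kiln. Non-binding: glaze (8 unused), wheel time (8 unused).
Since glaze, wheel time are not tight, their duals are 0.
Dual feasibility on the basic columns requires 5·y_labor + 5·y_kiln = 80, 3·y_labor + 1·y_kiln = 32.
This yields shadow prices y_labor = 8, y_kiln = 8.
Δz = y_kiln·Δb = 8 × (-1) = -8, so new z* = 3440 − 8 = 3432.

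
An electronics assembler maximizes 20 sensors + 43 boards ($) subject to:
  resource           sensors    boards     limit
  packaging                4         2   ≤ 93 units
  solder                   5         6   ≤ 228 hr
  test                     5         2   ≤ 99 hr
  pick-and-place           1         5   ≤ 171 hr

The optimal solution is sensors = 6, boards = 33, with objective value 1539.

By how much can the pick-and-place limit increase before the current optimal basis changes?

Binding constraints: solder, pick-and-place. The basis is B = [[5,6],[1,5]] with det 19.
Per unit increase in pick-and-place, x* moves by d = (-0.3158, 0.2632).
The basis stays optimal until sensors reaches 0; allowable increase = 19 hr.

19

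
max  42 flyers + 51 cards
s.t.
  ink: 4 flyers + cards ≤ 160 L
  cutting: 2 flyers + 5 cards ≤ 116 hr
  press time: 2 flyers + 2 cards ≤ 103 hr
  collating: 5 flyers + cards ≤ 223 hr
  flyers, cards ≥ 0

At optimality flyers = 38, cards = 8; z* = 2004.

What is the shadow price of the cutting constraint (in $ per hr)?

Check each constraint at x*: ink 160/160 (tight); cutting 116/116 (tight); press time 92/103 (slack 11); collating 198/223 (slack 25).
Slack constraints have shadow price 0 (complementary slackness).
From A_Bᵀ y = c: 4·y_ink + 2·y_cutting = 42; 1·y_ink + 5·y_cutting = 51.
This yields shadow prices y_ink = 6, y_cutting = 9.
Shadow price of cutting = 9.

9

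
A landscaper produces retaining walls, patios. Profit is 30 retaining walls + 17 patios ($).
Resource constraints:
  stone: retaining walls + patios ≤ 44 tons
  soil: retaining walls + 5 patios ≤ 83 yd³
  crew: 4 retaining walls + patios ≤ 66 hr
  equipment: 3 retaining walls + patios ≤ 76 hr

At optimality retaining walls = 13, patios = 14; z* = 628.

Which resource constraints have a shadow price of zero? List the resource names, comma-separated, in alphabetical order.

equipment, stone

stone: 27/44 (slack 17)
soil: 83/83 (binding)
crew: 66/66 (binding)
equipment: 53/76 (slack 23)
By complementary slackness, a constraint with positive slack has shadow price 0 → equipment, stone.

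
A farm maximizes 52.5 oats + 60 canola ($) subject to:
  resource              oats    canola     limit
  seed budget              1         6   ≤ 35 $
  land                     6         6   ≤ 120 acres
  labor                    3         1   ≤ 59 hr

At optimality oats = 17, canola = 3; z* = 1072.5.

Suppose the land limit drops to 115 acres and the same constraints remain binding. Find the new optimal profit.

1030

Check each constraint at x*: seed budget 35/35 (tight); land 120/120 (tight); labor 54/59 (slack 5).
Slack constraints have shadow price 0 (complementary slackness).
The binding rows give the dual system: 1·y_seed budget + 6·y_land = 52.5 and 6·y_seed budget + 6·y_land = 60.
This yields shadow prices y_seed budget = 1.5, y_land = 8.5.
Δz = y_land·Δb = 8.5 × (-5) = -42.5, so new z* = 1072.5 − 42.5 = 1030.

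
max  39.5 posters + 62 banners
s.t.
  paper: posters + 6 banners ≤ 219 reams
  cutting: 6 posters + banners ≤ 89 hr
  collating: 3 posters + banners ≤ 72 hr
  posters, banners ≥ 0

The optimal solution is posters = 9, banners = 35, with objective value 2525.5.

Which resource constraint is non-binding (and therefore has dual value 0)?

collating

paper: 219/219 (binding)
cutting: 89/89 (binding)
collating: 62/72 (slack 10)
By complementary slackness, a constraint with positive slack has shadow price 0 → collating.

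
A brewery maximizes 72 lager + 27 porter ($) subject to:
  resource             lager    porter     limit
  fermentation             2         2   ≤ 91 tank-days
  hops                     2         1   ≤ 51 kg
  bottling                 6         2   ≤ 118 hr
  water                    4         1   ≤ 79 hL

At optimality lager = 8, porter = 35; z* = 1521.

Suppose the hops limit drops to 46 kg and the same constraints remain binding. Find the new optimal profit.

1476

At the optimum: fermentation uses 86 of 91 (slack = 5); hops uses 51 of 51 (binding); bottling uses 118 of 118 (binding); water uses 67 of 79 (slack = 12).
Since fermentation, water are not tight, their duals are 0.
Dual feasibility on the basic columns requires 2·y_hops + 6·y_bottling = 72, 1·y_hops + 2·y_bottling = 27.
This yields shadow prices y_hops = 9, y_bottling = 9.
Δz = y_hops·Δb = 9 × (-5) = -45, so new z* = 1521 − 45 = 1476.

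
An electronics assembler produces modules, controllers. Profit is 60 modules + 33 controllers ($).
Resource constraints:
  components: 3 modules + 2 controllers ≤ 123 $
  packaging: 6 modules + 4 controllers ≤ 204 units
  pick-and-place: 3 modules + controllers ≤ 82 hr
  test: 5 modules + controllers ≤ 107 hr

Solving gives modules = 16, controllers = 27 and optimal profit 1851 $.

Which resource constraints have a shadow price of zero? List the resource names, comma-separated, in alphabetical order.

components, pick-and-place

components: 102/123 (slack 21)
packaging: 204/204 (binding)
pick-and-place: 75/82 (slack 7)
test: 107/107 (binding)
By complementary slackness, a constraint with positive slack has shadow price 0 → components, pick-and-place.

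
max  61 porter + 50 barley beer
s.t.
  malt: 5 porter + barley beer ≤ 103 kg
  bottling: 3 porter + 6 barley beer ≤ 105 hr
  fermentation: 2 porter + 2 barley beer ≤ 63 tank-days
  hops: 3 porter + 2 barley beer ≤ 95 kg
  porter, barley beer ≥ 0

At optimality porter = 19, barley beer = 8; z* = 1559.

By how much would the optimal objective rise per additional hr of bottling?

At the optimum: malt uses 103 of 103 (binding); bottling uses 105 of 105 (binding); fermentation uses 54 of 63 (slack = 9); hops uses 73 of 95 (slack = 22).
By complementary slackness, y = 0 for the non-binding constraints.
The binding rows give the dual system: 5·y_malt + 3·y_bottling = 61 and 1·y_malt + 6·y_bottling = 50.
→ y_malt = 8 and y_bottling = 7.
Shadow price of bottling = 7.

7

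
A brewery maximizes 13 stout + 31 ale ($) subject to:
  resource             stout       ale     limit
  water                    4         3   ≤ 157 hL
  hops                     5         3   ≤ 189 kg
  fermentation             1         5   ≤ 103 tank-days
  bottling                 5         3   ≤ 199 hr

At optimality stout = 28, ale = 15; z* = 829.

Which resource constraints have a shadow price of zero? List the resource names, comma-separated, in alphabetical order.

water: 157/157 (binding)
hops: 185/189 (slack 4)
fermentation: 103/103 (binding)
bottling: 185/199 (slack 14)
By complementary slackness, a constraint with positive slack has shadow price 0 → bottling, hops.

bottling, hops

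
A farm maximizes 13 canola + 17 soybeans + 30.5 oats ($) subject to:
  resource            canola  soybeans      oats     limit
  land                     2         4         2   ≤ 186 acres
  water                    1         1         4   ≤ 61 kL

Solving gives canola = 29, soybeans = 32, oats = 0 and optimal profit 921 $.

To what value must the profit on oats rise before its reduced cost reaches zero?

At the optimum: land uses 186 of 186 (binding); water uses 61 of 61 (binding).
The binding rows give the dual system: 2·y_land + 1·y_water = 13 and 4·y_land + 1·y_water = 17.
Solving: y_land = 2, y_water = 9.
oats enters the basis when its profit ≥ yᵀa₃ = 2·2 + 9·4 = 40.

40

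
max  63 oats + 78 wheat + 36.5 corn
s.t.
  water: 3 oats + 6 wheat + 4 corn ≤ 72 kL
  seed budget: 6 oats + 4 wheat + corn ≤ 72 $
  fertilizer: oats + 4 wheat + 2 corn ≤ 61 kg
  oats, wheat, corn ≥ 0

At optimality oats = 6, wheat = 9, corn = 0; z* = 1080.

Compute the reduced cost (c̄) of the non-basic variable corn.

-5.5

Binding: water and seed budget. Non-binding: fertilizer (19 unused).
By complementary slackness, y = 0 for the non-binding constraint.
Dual feasibility on the basic columns requires 3·y_water + 6·y_seed budget = 63, 6·y_water + 4·y_seed budget = 78.
This yields shadow prices y_water = 9, y_seed budget = 6.
Reduced cost of corn: c₃ − yᵀa₃ = 36.5 − (9·4 + 6·1) = 36.5 − 42 = -5.5.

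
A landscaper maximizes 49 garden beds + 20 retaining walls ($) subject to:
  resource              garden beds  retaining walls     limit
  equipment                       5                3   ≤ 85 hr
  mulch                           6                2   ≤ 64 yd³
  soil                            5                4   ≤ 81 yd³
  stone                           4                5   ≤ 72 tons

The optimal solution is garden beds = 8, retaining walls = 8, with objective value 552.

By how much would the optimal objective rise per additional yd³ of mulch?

7.5

At the optimum: equipment uses 64 of 85 (slack = 21); mulch uses 64 of 64 (binding); soil uses 72 of 81 (slack = 9); stone uses 72 of 72 (binding).
Slack constraints have shadow price 0 (complementary slackness).
Dual feasibility on the basic columns requires 6·y_mulch + 4·y_stone = 49, 2·y_mulch + 5·y_stone = 20.
Solving: y_mulch = 7.5, y_stone = 1.
Shadow price of mulch = 7.5.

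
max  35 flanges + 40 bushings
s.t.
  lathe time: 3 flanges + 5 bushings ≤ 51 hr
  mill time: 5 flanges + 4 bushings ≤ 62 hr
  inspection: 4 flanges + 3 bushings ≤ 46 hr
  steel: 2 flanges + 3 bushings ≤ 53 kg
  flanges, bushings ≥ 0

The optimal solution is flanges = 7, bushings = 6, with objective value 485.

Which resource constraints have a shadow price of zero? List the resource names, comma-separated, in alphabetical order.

lathe time: 51/51 (binding)
mill time: 59/62 (slack 3)
inspection: 46/46 (binding)
steel: 32/53 (slack 21)
By complementary slackness, a constraint with positive slack has shadow price 0 → mill time, steel.

mill time, steel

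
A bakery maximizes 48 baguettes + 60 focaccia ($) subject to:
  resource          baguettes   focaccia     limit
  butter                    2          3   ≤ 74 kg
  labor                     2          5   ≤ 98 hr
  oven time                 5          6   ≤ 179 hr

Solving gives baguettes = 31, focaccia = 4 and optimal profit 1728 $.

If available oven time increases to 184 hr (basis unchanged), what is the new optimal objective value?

1768

Check each constraint at x*: butter 74/74 (tight); labor 82/98 (slack 16); oven time 179/179 (tight).
Since labor is not tight, its dual is 0.
From A_Bᵀ y = c: 2·y_butter + 5·y_oven time = 48; 3·y_butter + 6·y_oven time = 60.
Solving: y_butter = 4, y_oven time = 8.
Δz = y_oven time·Δb = 8 × (5) = 40, so new z* = 1728 + 40 = 1768.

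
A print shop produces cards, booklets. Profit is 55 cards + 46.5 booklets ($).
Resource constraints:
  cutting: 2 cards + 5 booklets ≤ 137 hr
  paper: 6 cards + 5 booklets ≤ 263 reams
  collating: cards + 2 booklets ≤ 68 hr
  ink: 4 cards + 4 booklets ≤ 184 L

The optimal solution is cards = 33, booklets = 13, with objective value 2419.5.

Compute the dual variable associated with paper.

8.5

Binding: paper and ink. Non-binding: cutting (6 unused), collating (9 unused).
Slack constraints have shadow price 0 (complementary slackness).
The binding rows give the dual system: 6·y_paper + 4·y_ink = 55 and 5·y_paper + 4·y_ink = 46.5.
This yields shadow prices y_paper = 8.5, y_ink = 1.
Shadow price of paper = 8.5.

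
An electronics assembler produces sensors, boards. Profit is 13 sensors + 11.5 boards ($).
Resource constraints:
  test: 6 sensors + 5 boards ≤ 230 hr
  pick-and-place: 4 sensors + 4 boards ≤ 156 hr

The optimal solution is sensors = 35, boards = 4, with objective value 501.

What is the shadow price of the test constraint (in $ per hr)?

1.5

At the optimum: test uses 230 of 230 (binding); pick-and-place uses 156 of 156 (binding).
Dual feasibility on the basic columns requires 6·y_test + 4·y_pick-and-place = 13, 5·y_test + 4·y_pick-and-place = 11.5.
→ y_test = 1.5 and y_pick-and-place = 1.
Shadow price of test = 1.5.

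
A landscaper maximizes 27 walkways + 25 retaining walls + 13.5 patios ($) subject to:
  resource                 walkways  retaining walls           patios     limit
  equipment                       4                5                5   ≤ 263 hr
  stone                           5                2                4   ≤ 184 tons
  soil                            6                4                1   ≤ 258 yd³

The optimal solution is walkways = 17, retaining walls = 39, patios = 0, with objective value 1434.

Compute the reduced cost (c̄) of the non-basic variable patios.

-4

Check each constraint at x*: equipment 263/263 (tight); stone 163/184 (slack 21); soil 258/258 (tight).
Slack constraints have shadow price 0 (complementary slackness).
Dual feasibility on the basic columns requires 4·y_equipment + 6·y_soil = 27, 5·y_equipment + 4·y_soil = 25.
This yields shadow prices y_equipment = 3, y_soil = 2.5.
Reduced cost of patios: c₃ − yᵀa₃ = 13.5 − (3·5 + 2.5·1) = 13.5 − 17.5 = -4.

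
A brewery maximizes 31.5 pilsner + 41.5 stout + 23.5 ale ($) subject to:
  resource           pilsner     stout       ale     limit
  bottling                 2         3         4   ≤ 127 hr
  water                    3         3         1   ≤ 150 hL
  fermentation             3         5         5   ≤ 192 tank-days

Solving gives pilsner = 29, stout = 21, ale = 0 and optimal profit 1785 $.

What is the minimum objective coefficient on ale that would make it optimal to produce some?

30.5

At the optimum: bottling uses 121 of 127 (slack = 6); water uses 150 of 150 (binding); fermentation uses 192 of 192 (binding).
Slack constraints have shadow price 0 (complementary slackness).
The binding rows give the dual system: 3·y_water + 3·y_fermentation = 31.5 and 3·y_water + 5·y_fermentation = 41.5.
→ y_water = 5.5 and y_fermentation = 5.
ale enters the basis when its profit ≥ yᵀa₃ = 5.5·1 + 5·5 = 30.5.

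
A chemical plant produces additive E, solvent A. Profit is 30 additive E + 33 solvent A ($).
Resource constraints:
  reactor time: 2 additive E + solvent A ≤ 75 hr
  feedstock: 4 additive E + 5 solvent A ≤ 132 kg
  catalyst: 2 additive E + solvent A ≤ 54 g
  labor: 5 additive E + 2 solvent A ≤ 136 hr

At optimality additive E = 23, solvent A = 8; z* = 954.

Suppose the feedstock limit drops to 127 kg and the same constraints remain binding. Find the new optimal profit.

At the optimum: reactor time uses 54 of 75 (slack = 21); feedstock uses 132 of 132 (binding); catalyst uses 54 of 54 (binding); labor uses 131 of 136 (slack = 5).
Slack constraints have shadow price 0 (complementary slackness).
The binding rows give the dual system: 4·y_feedstock + 2·y_catalyst = 30 and 5·y_feedstock + 1·y_catalyst = 33.
Solving: y_feedstock = 6, y_catalyst = 3.
Δz = y_feedstock·Δb = 6 × (-5) = -30, so new z* = 954 − 30 = 924.

924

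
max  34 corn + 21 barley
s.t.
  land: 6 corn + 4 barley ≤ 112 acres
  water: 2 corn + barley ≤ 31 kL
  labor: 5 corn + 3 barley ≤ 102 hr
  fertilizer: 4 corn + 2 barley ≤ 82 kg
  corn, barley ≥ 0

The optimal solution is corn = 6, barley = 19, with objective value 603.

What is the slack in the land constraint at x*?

land used = 6·6 + 4·19 = 112; slack = 112 − 112 = 0.

0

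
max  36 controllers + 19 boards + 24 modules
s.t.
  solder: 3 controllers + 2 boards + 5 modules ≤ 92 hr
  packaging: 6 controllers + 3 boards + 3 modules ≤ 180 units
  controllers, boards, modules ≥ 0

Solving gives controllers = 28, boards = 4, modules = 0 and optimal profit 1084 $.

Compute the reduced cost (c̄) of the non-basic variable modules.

-1

At the optimum: solder uses 92 of 92 (binding); packaging uses 180 of 180 (binding).
The binding rows give the dual system: 3·y_solder + 6·y_packaging = 36 and 2·y_solder + 3·y_packaging = 19.
→ y_solder = 2 and y_packaging = 5.
Reduced cost of modules: c₃ − yᵀa₃ = 24 − (2·5 + 5·3) = 24 − 25 = -1.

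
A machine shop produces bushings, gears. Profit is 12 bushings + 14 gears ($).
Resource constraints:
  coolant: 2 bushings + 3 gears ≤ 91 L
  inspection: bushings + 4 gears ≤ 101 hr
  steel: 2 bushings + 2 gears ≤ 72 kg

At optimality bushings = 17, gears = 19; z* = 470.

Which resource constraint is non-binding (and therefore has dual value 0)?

inspection

coolant: 91/91 (binding)
inspection: 93/101 (slack 8)
steel: 72/72 (binding)
By complementary slackness, a constraint with positive slack has shadow price 0 → inspection.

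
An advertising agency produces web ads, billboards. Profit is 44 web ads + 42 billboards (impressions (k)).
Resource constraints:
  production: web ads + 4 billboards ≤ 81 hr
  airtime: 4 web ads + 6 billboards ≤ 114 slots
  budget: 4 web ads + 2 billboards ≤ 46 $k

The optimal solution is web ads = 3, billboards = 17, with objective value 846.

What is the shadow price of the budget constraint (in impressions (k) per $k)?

Check each constraint at x*: production 71/81 (slack 10); airtime 114/114 (tight); budget 46/46 (tight).
By complementary slackness, y = 0 for the non-binding constraint.
Dual feasibility on the basic columns requires 4·y_airtime + 4·y_budget = 44, 6·y_airtime + 2·y_budget = 42.
Solving: y_airtime = 5, y_budget = 6.
Shadow price of budget = 6.

6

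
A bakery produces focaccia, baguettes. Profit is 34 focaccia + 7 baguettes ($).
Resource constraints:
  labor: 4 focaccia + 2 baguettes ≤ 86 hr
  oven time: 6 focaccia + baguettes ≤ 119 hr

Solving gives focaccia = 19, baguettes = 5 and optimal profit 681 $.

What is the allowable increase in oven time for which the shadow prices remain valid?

10

Binding constraints: labor, oven time. The basis is B = [[4,2],[6,1]] with det -8.
Per unit increase in oven time, x* moves by d = (0.25, -0.5).
The basis stays optimal until baguettes reaches 0; allowable increase = 10 hr.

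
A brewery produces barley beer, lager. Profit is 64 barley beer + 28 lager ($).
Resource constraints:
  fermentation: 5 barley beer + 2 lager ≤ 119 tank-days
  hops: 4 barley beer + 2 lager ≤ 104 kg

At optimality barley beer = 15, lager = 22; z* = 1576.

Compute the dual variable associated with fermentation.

Check each constraint at x*: fermentation 119/119 (tight); hops 104/104 (tight).
From A_Bᵀ y = c: 5·y_fermentation + 4·y_hops = 64; 2·y_fermentation + 2·y_hops = 28.
Solving: y_fermentation = 8, y_hops = 6.
Shadow price of fermentation = 8.

8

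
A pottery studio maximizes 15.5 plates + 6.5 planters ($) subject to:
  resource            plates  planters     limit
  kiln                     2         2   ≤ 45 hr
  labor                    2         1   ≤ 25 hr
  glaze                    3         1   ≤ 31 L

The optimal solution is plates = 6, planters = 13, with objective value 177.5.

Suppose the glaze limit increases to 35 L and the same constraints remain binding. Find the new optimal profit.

187.5

At the optimum: kiln uses 38 of 45 (slack = 7); labor uses 25 of 25 (binding); glaze uses 31 of 31 (binding).
Since kiln is not tight, its dual is 0.
Dual feasibility on the basic columns requires 2·y_labor + 3·y_glaze = 15.5, 1·y_labor + 1·y_glaze = 6.5.
→ y_labor = 4 and y_glaze = 2.5.
Δz = y_glaze·Δb = 2.5 × (4) = 10, so new z* = 177.5 + 10 = 187.5.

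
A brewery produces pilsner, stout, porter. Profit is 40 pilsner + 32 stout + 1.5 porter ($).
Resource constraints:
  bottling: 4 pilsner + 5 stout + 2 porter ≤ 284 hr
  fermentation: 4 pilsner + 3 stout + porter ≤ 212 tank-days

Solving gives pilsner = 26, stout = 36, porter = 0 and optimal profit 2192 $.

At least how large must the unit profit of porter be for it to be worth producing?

11

At the optimum: bottling uses 284 of 284 (binding); fermentation uses 212 of 212 (binding).
The binding rows give the dual system: 4·y_bottling + 4·y_fermentation = 40 and 5·y_bottling + 3·y_fermentation = 32.
This yields shadow prices y_bottling = 1, y_fermentation = 9.
porter enters the basis when its profit ≥ yᵀa₃ = 1·2 + 9·1 = 11.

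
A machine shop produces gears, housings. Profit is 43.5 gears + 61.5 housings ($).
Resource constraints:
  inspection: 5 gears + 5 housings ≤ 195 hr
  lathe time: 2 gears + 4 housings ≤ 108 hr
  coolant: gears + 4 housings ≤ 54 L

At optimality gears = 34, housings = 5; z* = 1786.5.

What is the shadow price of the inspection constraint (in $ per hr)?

7.5

Binding: inspection and coolant. Non-binding: lathe time (20 unused).
By complementary slackness, y = 0 for the non-binding constraint.
Dual feasibility on the basic columns requires 5·y_inspection + 1·y_coolant = 43.5, 5·y_inspection + 4·y_coolant = 61.5.
This yields shadow prices y_inspection = 7.5, y_coolant = 6.
Shadow price of inspection = 7.5.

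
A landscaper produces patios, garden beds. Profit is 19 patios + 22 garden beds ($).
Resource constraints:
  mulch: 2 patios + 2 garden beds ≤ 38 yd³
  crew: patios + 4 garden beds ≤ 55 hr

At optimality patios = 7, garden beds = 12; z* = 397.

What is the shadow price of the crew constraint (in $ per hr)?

1

At the optimum: mulch uses 38 of 38 (binding); crew uses 55 of 55 (binding).
The binding rows give the dual system: 2·y_mulch + 1·y_crew = 19 and 2·y_mulch + 4·y_crew = 22.
This yields shadow prices y_mulch = 9, y_crew = 1.
Shadow price of crew = 1.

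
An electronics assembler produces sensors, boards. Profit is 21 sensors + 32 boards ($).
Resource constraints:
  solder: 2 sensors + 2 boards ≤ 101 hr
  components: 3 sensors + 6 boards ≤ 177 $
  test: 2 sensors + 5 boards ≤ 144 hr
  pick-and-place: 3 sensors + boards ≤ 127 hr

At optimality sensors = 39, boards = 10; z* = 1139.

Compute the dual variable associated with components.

Binding: components and pick-and-place. Non-binding: solder (3 unused), test (16 unused).
Slack constraints have shadow price 0 (complementary slackness).
The binding rows give the dual system: 3·y_components + 3·y_pick-and-place = 21 and 6·y_components + 1·y_pick-and-place = 32.
Solving: y_components = 5, y_pick-and-place = 2.
Shadow price of components = 5.

5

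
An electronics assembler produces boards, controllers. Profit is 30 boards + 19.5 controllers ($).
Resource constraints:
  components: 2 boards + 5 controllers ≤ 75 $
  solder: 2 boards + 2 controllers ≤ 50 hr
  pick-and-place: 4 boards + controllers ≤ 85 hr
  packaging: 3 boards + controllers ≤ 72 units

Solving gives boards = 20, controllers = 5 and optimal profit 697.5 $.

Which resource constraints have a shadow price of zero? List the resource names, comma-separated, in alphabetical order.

components: 65/75 (slack 10)
solder: 50/50 (binding)
pick-and-place: 85/85 (binding)
packaging: 65/72 (slack 7)
By complementary slackness, a constraint with positive slack has shadow price 0 → components, packaging.

components, packaging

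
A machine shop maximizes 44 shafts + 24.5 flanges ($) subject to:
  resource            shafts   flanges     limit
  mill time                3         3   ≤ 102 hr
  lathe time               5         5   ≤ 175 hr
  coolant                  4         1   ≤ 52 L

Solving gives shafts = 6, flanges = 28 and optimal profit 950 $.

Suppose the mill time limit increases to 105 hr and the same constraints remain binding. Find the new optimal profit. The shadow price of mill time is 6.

Δb = 3, so new z* = 950 + (6)·(3) = 950 + 18 = 968.

968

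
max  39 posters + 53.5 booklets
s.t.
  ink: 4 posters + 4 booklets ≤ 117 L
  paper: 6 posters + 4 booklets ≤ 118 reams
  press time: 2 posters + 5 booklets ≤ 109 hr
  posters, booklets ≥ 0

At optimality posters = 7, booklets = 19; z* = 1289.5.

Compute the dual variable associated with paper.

Check each constraint at x*: ink 104/117 (slack 13); paper 118/118 (tight); press time 109/109 (tight).
Since ink is not tight, its dual is 0.
Dual feasibility on the basic columns requires 6·y_paper + 2·y_press time = 39, 4·y_paper + 5·y_press time = 53.5.
Solving: y_paper = 4, y_press time = 7.5.
Shadow price of paper = 4.

4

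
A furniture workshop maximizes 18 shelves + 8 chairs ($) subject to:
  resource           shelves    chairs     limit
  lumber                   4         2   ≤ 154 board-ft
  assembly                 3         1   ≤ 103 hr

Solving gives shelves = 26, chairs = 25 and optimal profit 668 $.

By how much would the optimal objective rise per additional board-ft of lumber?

At the optimum: lumber uses 154 of 154 (binding); assembly uses 103 of 103 (binding).
From A_Bᵀ y = c: 4·y_lumber + 3·y_assembly = 18; 2·y_lumber + 1·y_assembly = 8.
Solving: y_lumber = 3, y_assembly = 2.
Shadow price of lumber = 3.

3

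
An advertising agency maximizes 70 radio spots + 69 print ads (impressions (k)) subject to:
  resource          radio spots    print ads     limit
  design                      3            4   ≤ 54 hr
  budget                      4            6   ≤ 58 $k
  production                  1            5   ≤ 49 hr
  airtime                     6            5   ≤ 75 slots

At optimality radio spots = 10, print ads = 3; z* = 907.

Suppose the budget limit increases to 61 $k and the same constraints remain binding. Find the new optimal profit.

919

Binding: budget and airtime. Non-binding: design (12 unused), production (24 unused).
Slack constraints have shadow price 0 (complementary slackness).
Dual feasibility on the basic columns requires 4·y_budget + 6·y_airtime = 70, 6·y_budget + 5·y_airtime = 69.
Solving: y_budget = 4, y_airtime = 9.
Δz = y_budget·Δb = 4 × (3) = 12, so new z* = 907 + 12 = 919.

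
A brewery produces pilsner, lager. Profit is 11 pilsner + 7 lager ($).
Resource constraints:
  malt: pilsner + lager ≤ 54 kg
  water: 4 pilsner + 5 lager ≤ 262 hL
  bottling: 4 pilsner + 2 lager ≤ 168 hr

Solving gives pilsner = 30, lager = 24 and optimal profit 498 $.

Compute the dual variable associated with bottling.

2

Binding: malt and bottling. Non-binding: water (22 unused).
By complementary slackness, y = 0 for the non-binding constraint.
Dual feasibility on the basic columns requires 1·y_malt + 4·y_bottling = 11, 1·y_malt + 2·y_bottling = 7.
Solving: y_malt = 3, y_bottling = 2.
Shadow price of bottling = 2.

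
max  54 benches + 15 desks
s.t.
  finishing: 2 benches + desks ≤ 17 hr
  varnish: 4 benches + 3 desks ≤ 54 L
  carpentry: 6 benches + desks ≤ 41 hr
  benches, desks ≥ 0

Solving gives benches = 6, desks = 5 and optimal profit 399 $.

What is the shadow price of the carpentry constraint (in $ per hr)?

At the optimum: finishing uses 17 of 17 (binding); varnish uses 39 of 54 (slack = 15); carpentry uses 41 of 41 (binding).
Since varnish is not tight, its dual is 0.
From A_Bᵀ y = c: 2·y_finishing + 6·y_carpentry = 54; 1·y_finishing + 1·y_carpentry = 15.
→ y_finishing = 9 and y_carpentry = 6.
Shadow price of carpentry = 6.

6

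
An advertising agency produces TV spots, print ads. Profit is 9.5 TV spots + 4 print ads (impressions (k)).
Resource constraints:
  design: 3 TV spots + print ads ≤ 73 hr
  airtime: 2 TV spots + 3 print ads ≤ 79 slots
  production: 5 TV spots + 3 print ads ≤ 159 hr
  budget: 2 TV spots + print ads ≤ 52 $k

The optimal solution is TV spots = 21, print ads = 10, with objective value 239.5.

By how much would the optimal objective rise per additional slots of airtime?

Check each constraint at x*: design 73/73 (tight); airtime 72/79 (slack 7); production 135/159 (slack 24); budget 52/52 (tight).
Slack constraints have shadow price 0 (complementary slackness).
Dual feasibility on the basic columns requires 3·y_design + 2·y_budget = 9.5, 1·y_design + 1·y_budget = 4.
→ y_design = 1.5 and y_budget = 2.5.
Shadow price of airtime = 0.

0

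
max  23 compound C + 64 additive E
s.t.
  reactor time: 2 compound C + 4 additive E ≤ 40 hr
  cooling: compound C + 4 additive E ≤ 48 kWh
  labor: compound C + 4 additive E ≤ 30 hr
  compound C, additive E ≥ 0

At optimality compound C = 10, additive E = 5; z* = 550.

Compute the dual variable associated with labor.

Check each constraint at x*: reactor time 40/40 (tight); cooling 30/48 (slack 18); labor 30/30 (tight).
Since cooling is not tight, its dual is 0.
From A_Bᵀ y = c: 2·y_reactor time + 1·y_labor = 23; 4·y_reactor time + 4·y_labor = 64.
Solving: y_reactor time = 7, y_labor = 9.
Shadow price of labor = 9.

9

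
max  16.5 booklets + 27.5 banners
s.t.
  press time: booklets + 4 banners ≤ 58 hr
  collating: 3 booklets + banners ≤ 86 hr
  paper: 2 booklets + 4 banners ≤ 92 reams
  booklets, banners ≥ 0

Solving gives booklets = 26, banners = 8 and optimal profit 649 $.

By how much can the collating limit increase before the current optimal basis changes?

22

Binding constraints: press time, collating. The basis is B = [[1,4],[3,1]] with det -11.
Per unit increase in collating, x* moves by d = (0.3636, -0.0909).
The basis stays optimal until paper becomes binding; allowable increase = 22 hr.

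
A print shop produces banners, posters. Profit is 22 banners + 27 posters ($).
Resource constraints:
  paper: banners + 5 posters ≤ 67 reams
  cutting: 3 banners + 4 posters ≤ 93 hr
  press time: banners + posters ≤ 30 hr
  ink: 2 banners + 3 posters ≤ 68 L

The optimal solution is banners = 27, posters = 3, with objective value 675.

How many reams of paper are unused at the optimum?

25

paper used = 1·27 + 5·3 = 42; slack = 67 − 42 = 25.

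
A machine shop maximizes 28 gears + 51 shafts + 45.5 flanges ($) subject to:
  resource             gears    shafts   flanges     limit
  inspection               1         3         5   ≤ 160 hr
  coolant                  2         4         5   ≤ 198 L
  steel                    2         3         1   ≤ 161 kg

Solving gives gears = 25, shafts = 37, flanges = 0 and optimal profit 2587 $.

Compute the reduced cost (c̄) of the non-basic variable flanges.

Check each constraint at x*: inspection 136/160 (slack 24); coolant 198/198 (tight); steel 161/161 (tight).
Slack constraints have shadow price 0 (complementary slackness).
From A_Bᵀ y = c: 2·y_coolant + 2·y_steel = 28; 4·y_coolant + 3·y_steel = 51.
This yields shadow prices y_coolant = 9, y_steel = 5.
Reduced cost of flanges: c₃ − yᵀa₃ = 45.5 − (9·5 + 5·1) = 45.5 − 50 = -4.5.

-4.5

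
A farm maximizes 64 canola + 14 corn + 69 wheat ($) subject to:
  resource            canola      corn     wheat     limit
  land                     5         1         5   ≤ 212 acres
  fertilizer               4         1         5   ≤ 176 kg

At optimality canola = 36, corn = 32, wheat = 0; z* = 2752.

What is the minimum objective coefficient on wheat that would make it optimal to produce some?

Check each constraint at x*: land 212/212 (tight); fertilizer 176/176 (tight).
From A_Bᵀ y = c: 5·y_land + 4·y_fertilizer = 64; 1·y_land + 1·y_fertilizer = 14.
Solving: y_land = 8, y_fertilizer = 6.
wheat enters the basis when its profit ≥ yᵀa₃ = 8·5 + 6·5 = 70.

70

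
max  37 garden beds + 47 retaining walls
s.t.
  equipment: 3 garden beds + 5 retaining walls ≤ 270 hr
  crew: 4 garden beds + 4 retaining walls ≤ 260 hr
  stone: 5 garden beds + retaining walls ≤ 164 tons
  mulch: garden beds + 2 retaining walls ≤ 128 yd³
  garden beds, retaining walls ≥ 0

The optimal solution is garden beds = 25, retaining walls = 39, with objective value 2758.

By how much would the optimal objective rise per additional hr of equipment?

9

At the optimum: equipment uses 270 of 270 (binding); crew uses 256 of 260 (slack = 4); stone uses 164 of 164 (binding); mulch uses 103 of 128 (slack = 25).
By complementary slackness, y = 0 for the non-binding constraints.
Dual feasibility on the basic columns requires 3·y_equipment + 5·y_stone = 37, 5·y_equipment + 1·y_stone = 47.
This yields shadow prices y_equipment = 9, y_stone = 2.
Shadow price of equipment = 9.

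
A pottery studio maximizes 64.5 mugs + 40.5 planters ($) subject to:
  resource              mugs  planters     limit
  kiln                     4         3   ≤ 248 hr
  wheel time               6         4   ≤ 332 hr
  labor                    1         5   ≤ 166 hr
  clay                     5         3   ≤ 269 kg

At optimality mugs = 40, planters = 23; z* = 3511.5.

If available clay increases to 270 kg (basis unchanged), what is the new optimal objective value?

Binding: wheel time and clay. Non-binding: kiln (19 unused), labor (11 unused).
By complementary slackness, y = 0 for the non-binding constraints.
The binding rows give the dual system: 6·y_wheel time + 5·y_clay = 64.5 and 4·y_wheel time + 3·y_clay = 40.5.
Solving: y_wheel time = 4.5, y_clay = 7.5.
Δz = y_clay·Δb = 7.5 × (1) = 7.5, so new z* = 3511.5 + 7.5 = 3519.

3519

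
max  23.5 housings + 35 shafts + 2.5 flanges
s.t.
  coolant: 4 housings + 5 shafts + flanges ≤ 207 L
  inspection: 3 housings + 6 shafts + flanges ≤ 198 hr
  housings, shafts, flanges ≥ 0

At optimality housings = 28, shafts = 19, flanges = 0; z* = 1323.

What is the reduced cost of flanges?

-4

Check each constraint at x*: coolant 207/207 (tight); inspection 198/198 (tight).
Dual feasibility on the basic columns requires 4·y_coolant + 3·y_inspection = 23.5, 5·y_coolant + 6·y_inspection = 35.
Solving: y_coolant = 4, y_inspection = 2.5.
Reduced cost of flanges: c₃ − yᵀa₃ = 2.5 − (4·1 + 2.5·1) = 2.5 − 6.5 = -4.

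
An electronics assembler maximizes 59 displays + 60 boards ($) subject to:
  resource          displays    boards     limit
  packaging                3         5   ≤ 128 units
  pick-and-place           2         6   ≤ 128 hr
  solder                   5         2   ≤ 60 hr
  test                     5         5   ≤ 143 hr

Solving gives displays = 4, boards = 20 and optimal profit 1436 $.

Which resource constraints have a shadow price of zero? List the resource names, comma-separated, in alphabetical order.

packaging, test

packaging: 112/128 (slack 16)
pick-and-place: 128/128 (binding)
solder: 60/60 (binding)
test: 120/143 (slack 23)
By complementary slackness, a constraint with positive slack has shadow price 0 → packaging, test.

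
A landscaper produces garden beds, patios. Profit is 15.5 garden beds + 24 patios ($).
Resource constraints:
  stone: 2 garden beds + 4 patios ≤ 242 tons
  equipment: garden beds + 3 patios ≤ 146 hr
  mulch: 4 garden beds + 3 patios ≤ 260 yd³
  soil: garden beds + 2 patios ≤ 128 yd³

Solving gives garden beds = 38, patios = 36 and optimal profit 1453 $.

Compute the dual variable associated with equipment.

Binding: equipment and mulch. Non-binding: stone (22 unused), soil (18 unused).
By complementary slackness, y = 0 for the non-binding constraints.
Dual feasibility on the basic columns requires 1·y_equipment + 4·y_mulch = 15.5, 3·y_equipment + 3·y_mulch = 24.
This yields shadow prices y_equipment = 5.5, y_mulch = 2.5.
Shadow price of equipment = 5.5.

5.5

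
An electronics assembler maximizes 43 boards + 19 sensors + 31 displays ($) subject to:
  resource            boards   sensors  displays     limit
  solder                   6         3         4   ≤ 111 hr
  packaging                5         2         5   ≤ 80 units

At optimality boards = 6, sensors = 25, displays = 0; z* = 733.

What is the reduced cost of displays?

Check each constraint at x*: solder 111/111 (tight); packaging 80/80 (tight).
The binding rows give the dual system: 6·y_solder + 5·y_packaging = 43 and 3·y_solder + 2·y_packaging = 19.
→ y_solder = 3 and y_packaging = 5.
Reduced cost of displays: c₃ − yᵀa₃ = 31 − (3·4 + 5·5) = 31 − 37 = -6.

-6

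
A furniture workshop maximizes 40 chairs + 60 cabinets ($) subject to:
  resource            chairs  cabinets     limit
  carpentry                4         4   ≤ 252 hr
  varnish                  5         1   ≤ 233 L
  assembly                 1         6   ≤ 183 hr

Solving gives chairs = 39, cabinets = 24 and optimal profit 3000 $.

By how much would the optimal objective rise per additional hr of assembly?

4

Binding: carpentry and assembly. Non-binding: varnish (14 unused).
By complementary slackness, y = 0 for the non-binding constraint.
Dual feasibility on the basic columns requires 4·y_carpentry + 1·y_assembly = 40, 4·y_carpentry + 6·y_assembly = 60.
Solving: y_carpentry = 9, y_assembly = 4.
Shadow price of assembly = 4.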